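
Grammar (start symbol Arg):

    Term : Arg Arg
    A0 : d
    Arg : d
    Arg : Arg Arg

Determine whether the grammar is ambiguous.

Witness: d d d

Derivation 1: Arg ⇒ Arg Arg ⇒ d Arg ⇒ d Arg Arg ⇒ d d Arg ⇒ d d d
Derivation 2: Arg ⇒ Arg Arg ⇒ Arg Arg Arg ⇒ d Arg Arg ⇒ d d Arg ⇒ d d d

Two distinct leftmost derivations for the same string.

Ambiguous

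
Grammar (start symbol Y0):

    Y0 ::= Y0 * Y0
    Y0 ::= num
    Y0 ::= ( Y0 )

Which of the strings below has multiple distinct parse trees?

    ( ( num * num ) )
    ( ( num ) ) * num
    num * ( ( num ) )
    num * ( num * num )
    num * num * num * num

( ( num * num ) ): 1 tree
( ( num ) ) * num: 1 tree
num * ( ( num ) ): 1 tree
num * ( num * num ): 1 tree
num * num * num * num: 5 trees

num * num * num * num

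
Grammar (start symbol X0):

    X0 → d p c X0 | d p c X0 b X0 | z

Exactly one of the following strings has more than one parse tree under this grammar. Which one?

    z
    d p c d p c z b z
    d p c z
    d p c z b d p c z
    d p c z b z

d p c d p c z b z

z: 1 tree
d p c d p c z b z: 2 trees
d p c z: 1 tree
d p c z b d p c z: 1 tree
d p c z b z: 1 tree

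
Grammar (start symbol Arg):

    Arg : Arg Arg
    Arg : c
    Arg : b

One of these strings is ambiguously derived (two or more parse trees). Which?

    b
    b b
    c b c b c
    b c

c b c b c

b: 1 tree
b b: 1 tree
c b c b c: 14 trees
b c: 1 tree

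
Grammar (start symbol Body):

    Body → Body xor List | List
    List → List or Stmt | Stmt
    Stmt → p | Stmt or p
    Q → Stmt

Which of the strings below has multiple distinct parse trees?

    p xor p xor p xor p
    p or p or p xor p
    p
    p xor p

p or p or p xor p

p xor p xor p xor p: 1 tree
p or p or p xor p: 4 trees
p: 1 tree
p xor p: 1 tree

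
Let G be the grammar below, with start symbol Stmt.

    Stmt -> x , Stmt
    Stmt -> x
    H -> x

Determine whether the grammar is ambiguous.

Only Stmt is reachable from Stmt; ignoring the rest: Right-recursive list with a separator: after each atom, whether the separator follows determines the rule. One parse per string.

Unambiguous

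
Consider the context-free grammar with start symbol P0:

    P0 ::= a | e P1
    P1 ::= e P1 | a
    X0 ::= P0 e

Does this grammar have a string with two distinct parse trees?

Unambiguous

Only P0, P1 are reachable from P0; ignoring the rest: The reachable rules are right-linear with at most one rule per (nonterminal, next-terminal) pair. Each input token forces the next rule, so parsing is deterministic.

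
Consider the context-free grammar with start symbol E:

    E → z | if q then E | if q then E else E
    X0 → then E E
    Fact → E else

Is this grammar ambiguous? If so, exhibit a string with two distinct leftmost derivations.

Ambiguous

Witness: if q then if q then z else z

Derivation 1: E ⇒ if q then E ⇒ if q then if q then E else E ⇒ if q then if q then z else E ⇒ if q then if q then z else z
Derivation 2: E ⇒ if q then E else E ⇒ if q then if q then E else E ⇒ if q then if q then z else E ⇒ if q then if q then z else z

Two distinct leftmost derivations for the same string.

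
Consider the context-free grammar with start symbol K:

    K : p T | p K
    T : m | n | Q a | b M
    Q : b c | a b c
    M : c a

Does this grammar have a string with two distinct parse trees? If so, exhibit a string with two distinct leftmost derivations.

Ambiguous

Witness: p b c a

Derivation 1: K ⇒ p T ⇒ p Q a ⇒ p b c a
Derivation 2: K ⇒ p T ⇒ p b M ⇒ p b c a

Two distinct leftmost derivations for the same string.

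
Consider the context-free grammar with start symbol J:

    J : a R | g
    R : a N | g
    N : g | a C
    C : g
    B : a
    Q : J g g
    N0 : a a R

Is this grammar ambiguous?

Unambiguous

Only J, R, N, C are reachable from J; ignoring the rest: Each reachable nonterminal has at most one production per leading terminal, and all productions are right-linear; the derivation is determined token-by-token.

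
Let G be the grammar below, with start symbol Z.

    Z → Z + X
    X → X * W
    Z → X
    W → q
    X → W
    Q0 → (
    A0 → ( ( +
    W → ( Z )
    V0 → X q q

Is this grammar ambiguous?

Unambiguous

(A0, V0, Q0 are unreachable from Z, so their rules don't affect L(Z).) This is a standard precedence ladder (Z over X over W), with each level left-recursive on its own operator ('+' at Z, '*' at X). That structure is LR(1), hence unambiguous.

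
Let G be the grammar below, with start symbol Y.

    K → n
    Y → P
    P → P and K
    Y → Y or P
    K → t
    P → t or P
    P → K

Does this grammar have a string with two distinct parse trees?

Ambiguous

Witness: t or n

Derivation 1: Y ⇒ P ⇒ t or P ⇒ t or K ⇒ t or n
Derivation 2: Y ⇒ Y or P ⇒ P or P ⇒ K or P ⇒ t or P ⇒ t or K ⇒ t or n

Two distinct leftmost derivations for the same string.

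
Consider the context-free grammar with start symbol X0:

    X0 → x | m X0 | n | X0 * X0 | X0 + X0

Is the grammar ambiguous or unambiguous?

Witness: m n * n

Derivation 1: X0 ⇒ m X0 ⇒ m X0 * X0 ⇒ m n * X0 ⇒ m n * n
Derivation 2: X0 ⇒ X0 * X0 ⇒ m X0 * X0 ⇒ m n * X0 ⇒ m n * n

Two distinct leftmost derivations for the same string.

Ambiguous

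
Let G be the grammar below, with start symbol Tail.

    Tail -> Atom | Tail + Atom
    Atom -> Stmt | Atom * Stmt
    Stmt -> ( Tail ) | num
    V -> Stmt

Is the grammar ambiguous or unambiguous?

Unambiguous

(V is unreachable from Tail, so its rules don't affect L(Tail).) Tail → Tail + Atom | Atom  ;  Atom → Atom * Stmt | Stmt  — a left-associative chain with Stmt at the bottom. Each string factors uniquely by precedence.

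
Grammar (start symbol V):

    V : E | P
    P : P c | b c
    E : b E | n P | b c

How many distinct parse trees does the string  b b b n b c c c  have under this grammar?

Parse trees for b b b n b c c c:
  [V [E b [E b [E b [E n [P [P [P b c] c] c]]]]]]

1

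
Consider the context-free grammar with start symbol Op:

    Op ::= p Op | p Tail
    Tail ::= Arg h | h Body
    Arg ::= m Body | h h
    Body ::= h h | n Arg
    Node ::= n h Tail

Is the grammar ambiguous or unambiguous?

Witness: p h h h

Derivation 1: Op ⇒ p Tail ⇒ p Arg h ⇒ p h h h
Derivation 2: Op ⇒ p Tail ⇒ p h Body ⇒ p h h h

Two distinct leftmost derivations for the same string.

Ambiguous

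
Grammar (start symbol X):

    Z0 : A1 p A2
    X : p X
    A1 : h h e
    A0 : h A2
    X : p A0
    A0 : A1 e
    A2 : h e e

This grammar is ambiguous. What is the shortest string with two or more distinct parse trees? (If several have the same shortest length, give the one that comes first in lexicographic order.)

length 5: p h h e e has 2 parse trees

Two derivations of p h h e e:
  X ⇒ p A0 ⇒ p h A2 ⇒ p h h e e
  X ⇒ p A0 ⇒ p A1 e ⇒ p h h e e

p h h e e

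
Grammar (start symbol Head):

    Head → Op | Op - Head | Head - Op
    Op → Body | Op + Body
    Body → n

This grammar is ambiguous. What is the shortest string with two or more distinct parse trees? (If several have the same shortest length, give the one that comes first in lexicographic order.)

length 1: no string has ≥2 trees
length 3: n - n has 2 parse trees

Two derivations of n - n:
  Head ⇒ Op - Head ⇒ Body - Head ⇒ n - Head ⇒ n - Op ⇒ n - Body ⇒ n - n
  Head ⇒ Head - Op ⇒ Op - Op ⇒ Body - Op ⇒ n - Op ⇒ n - Body ⇒ n - n

n - n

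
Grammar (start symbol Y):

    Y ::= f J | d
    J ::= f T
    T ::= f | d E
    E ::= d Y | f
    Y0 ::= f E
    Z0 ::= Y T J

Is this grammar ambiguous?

Only Y, J, T, E are reachable from Y; ignoring the rest: Restricted to the reachable nonterminals, every rule has the form A → t or A → t B, and no two rules for the same A share a first terminal. The grammar encodes a DFA — one run per string.

Unambiguous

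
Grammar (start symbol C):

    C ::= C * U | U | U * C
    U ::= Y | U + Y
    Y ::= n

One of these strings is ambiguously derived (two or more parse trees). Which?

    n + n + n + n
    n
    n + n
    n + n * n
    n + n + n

n + n * n

n + n + n + n: 1 tree
n: 1 tree
n + n: 1 tree
n + n * n: 2 trees
n + n + n: 1 tree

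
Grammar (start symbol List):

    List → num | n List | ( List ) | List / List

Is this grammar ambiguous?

Witness: n num / num

Derivation 1: List ⇒ n List ⇒ n List / List ⇒ n num / List ⇒ n num / num
Derivation 2: List ⇒ List / List ⇒ n List / List ⇒ n num / List ⇒ n num / num

Two distinct leftmost derivations for the same string.

Ambiguous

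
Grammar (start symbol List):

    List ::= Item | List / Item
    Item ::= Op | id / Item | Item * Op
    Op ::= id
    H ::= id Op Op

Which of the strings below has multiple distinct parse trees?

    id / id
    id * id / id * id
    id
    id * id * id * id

id / id: 2 trees
id * id / id * id: 1 tree
id: 1 tree
id * id * id * id: 1 tree

id / id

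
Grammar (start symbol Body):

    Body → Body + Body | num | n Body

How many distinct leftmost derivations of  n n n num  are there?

1

Parse trees for n n n num:
  [Body n [Body n [Body n [Body num]]]]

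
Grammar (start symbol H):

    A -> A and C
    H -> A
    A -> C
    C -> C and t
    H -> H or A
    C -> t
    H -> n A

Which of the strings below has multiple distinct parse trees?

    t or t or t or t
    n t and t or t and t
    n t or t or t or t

t or t or t or t: 1 tree
n t and t or t and t: 4 trees
n t or t or t or t: 1 tree

n t and t or t and t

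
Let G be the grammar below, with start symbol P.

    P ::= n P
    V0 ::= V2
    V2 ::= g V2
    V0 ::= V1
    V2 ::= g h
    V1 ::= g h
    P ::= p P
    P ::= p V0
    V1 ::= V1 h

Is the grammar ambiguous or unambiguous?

Witness: p g h

Derivation 1: P ⇒ p V0 ⇒ p V2 ⇒ p g h
Derivation 2: P ⇒ p V0 ⇒ p V1 ⇒ p g h

Two distinct leftmost derivations for the same string.

Ambiguous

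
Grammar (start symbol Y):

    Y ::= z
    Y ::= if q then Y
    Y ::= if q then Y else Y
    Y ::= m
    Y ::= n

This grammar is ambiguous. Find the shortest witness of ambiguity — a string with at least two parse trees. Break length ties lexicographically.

length 1: no string has ≥2 trees
length 4: no string has ≥2 trees
length 6: no string has ≥2 trees
length 7: no string has ≥2 trees
length 9: if q then if q then m else m has 2 parse trees

Two derivations of if q then if q then m else m:
  Y ⇒ if q then Y ⇒ if q then if q then Y else Y ⇒ if q then if q then m else Y ⇒ if q then if q then m else m
  Y ⇒ if q then Y else Y ⇒ if q then if q then Y else Y ⇒ if q then if q then m else Y ⇒ if q then if q then m else m

if q then if q then m else m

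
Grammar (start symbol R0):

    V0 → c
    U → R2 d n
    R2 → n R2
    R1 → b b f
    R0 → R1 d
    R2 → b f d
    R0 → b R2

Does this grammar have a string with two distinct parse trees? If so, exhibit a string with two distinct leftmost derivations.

Witness: b b f d

Derivation 1: R0 ⇒ R1 d ⇒ b b f d
Derivation 2: R0 ⇒ b R2 ⇒ b b f d

Two distinct leftmost derivations for the same string.

Ambiguous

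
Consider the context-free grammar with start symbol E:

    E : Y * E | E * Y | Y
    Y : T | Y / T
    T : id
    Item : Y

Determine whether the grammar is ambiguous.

Witness: id * id

Derivation 1: E ⇒ Y * E ⇒ T * E ⇒ id * E ⇒ id * Y ⇒ id * T ⇒ id * id
Derivation 2: E ⇒ E * Y ⇒ Y * Y ⇒ T * Y ⇒ id * Y ⇒ id * T ⇒ id * id

Two distinct leftmost derivations for the same string.

Ambiguous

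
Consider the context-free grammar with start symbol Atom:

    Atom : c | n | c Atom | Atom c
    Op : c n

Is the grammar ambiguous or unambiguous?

Witness: c c

Derivation 1: Atom ⇒ c Atom ⇒ c c
Derivation 2: Atom ⇒ Atom c ⇒ c c

Two distinct leftmost derivations for the same string.

Ambiguous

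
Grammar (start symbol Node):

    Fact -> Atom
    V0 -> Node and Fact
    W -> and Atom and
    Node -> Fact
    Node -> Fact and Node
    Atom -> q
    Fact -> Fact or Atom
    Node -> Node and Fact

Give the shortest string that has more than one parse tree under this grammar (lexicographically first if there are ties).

q and q

length 1: no string has ≥2 trees
length 3: q and q has 2 parse trees

Two derivations of q and q:
  Node ⇒ Fact and Node ⇒ Atom and Node ⇒ q and Node ⇒ q and Fact ⇒ q and Atom ⇒ q and q
  Node ⇒ Node and Fact ⇒ Fact and Fact ⇒ Atom and Fact ⇒ q and Fact ⇒ q and Atom ⇒ q and q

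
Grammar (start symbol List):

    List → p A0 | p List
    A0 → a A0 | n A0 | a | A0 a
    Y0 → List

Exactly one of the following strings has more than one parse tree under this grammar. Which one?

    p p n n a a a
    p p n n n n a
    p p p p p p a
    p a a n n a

p p n n a a a: 11 trees
p p n n n n a: 1 tree
p p p p p p a: 1 tree
p a a n n a: 1 tree

p p n n a a a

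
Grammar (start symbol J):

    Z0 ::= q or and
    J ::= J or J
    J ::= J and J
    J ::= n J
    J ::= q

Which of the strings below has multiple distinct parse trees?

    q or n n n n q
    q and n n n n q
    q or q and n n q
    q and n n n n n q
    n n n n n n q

q or n n n n q: 1 tree
q and n n n n q: 1 tree
q or q and n n q: 2 trees
q and n n n n n q: 1 tree
n n n n n n q: 1 tree

q or q and n n q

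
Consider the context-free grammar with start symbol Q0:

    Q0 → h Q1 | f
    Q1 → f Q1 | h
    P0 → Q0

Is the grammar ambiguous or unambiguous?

Unambiguous

Only Q0, Q1 are reachable from Q0; ignoring the rest: Restricted to the reachable nonterminals, every rule has the form A → t or A → t B, and no two rules for the same A share a first terminal. The grammar encodes a DFA — one run per string.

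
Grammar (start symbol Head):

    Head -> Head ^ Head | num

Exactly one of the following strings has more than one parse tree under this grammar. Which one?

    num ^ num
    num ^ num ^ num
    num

num ^ num ^ num

num ^ num: 1 tree
num ^ num ^ num: 2 trees
num: 1 tree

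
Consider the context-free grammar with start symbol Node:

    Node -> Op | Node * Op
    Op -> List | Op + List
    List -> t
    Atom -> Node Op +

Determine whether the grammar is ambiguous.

Unambiguous

Only Node, Op, List are reachable from Node; ignoring the rest: Node → Node * Op | Op  ;  Op → Op + List | List  — a left-associative chain with List at the bottom. Each string factors uniquely by precedence.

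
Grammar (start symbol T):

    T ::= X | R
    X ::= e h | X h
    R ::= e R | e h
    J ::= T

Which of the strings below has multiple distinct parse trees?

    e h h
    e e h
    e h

e h h: 1 tree
e e h: 1 tree
e h: 2 trees

e h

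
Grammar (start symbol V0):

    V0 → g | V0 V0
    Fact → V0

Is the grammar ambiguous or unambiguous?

Witness: g g g

Derivation 1: V0 ⇒ V0 V0 ⇒ g V0 ⇒ g V0 V0 ⇒ g g V0 ⇒ g g g
Derivation 2: V0 ⇒ V0 V0 ⇒ V0 V0 V0 ⇒ g V0 V0 ⇒ g g V0 ⇒ g g g

Two distinct leftmost derivations for the same string.

Ambiguous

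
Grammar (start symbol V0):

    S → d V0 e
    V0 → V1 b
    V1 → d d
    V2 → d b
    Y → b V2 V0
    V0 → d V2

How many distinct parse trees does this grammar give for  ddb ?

2

Parse trees for ddb:
  [V0 [V1 d d] b]
  [V0 d [V2 d b]]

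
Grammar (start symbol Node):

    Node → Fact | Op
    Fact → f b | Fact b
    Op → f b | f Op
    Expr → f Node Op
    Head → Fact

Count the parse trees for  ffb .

1

Parse trees for ffb:
  [Node [Op f [Op f b]]]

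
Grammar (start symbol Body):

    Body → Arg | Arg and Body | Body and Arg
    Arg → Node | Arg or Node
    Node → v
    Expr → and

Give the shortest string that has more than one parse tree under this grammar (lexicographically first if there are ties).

length 1: no string has ≥2 trees
length 3: v and v has 2 parse trees

Two derivations of v and v:
  Body ⇒ Arg and Body ⇒ Node and Body ⇒ v and Body ⇒ v and Arg ⇒ v and Node ⇒ v and v
  Body ⇒ Body and Arg ⇒ Arg and Arg ⇒ Node and Arg ⇒ v and Arg ⇒ v and Node ⇒ v and v

v and v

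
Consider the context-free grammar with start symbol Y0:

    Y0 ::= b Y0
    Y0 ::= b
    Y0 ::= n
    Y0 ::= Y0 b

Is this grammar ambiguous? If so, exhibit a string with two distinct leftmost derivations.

Ambiguous

Witness: b b

Derivation 1: Y0 ⇒ b Y0 ⇒ b b
Derivation 2: Y0 ⇒ Y0 b ⇒ b b

Two distinct leftmost derivations for the same string.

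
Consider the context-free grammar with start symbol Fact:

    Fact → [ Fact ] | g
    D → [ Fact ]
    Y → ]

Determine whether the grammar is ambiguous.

Unambiguous

(D, Y are unreachable from Fact, so their rules don't affect L(Fact).) L(Fact) is { openⁿ atom closeⁿ : n ≥ 0 }. The bracket depth fixes n, and the derivation is forced at every step.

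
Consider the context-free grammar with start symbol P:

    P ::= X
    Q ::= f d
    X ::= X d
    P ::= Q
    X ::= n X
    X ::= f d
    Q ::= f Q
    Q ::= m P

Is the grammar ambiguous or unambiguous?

Witness: f d

Derivation 1: P ⇒ X ⇒ f d
Derivation 2: P ⇒ Q ⇒ f d

Two distinct leftmost derivations for the same string.

Ambiguous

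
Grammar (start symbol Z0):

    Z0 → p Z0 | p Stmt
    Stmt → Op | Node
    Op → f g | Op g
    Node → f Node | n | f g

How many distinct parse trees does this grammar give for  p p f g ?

Parse trees for p p f g:
  [Z0 p [Z0 p [Stmt [Op f g]]]]
  [Z0 p [Z0 p [Stmt [Node f g]]]]

2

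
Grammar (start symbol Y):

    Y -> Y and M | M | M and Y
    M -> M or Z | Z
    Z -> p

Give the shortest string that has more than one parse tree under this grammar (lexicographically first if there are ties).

length 1: no string has ≥2 trees
length 3: p and p has 2 parse trees

Two derivations of p and p:
  Y ⇒ Y and M ⇒ M and M ⇒ Z and M ⇒ p and M ⇒ p and Z ⇒ p and p
  Y ⇒ M and Y ⇒ Z and Y ⇒ p and Y ⇒ p and M ⇒ p and Z ⇒ p and p

p and p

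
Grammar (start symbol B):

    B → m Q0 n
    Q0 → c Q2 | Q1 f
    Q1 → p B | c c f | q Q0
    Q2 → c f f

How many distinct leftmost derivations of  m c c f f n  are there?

2

Parse trees for m c c f f n:
  [B m [Q0 c [Q2 c f f]] n]
  [B m [Q0 [Q1 c c f] f] n]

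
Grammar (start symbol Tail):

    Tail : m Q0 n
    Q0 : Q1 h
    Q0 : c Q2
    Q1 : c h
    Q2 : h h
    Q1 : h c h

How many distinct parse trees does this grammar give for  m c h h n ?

2

Parse trees for m c h h n:
  [Tail m [Q0 [Q1 c h] h] n]
  [Tail m [Q0 c [Q2 h h]] n]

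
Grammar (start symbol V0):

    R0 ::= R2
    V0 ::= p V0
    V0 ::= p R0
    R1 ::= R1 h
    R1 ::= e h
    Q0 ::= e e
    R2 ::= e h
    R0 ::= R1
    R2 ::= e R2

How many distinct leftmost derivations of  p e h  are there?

2

Parse trees for p e h:
  [V0 p [R0 [R2 e h]]]
  [V0 p [R0 [R1 e h]]]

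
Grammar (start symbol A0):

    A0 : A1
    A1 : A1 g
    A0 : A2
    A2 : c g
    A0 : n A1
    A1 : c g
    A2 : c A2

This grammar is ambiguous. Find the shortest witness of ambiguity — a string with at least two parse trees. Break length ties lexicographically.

c g

length 2: c g has 2 parse trees

Two derivations of c g:
  A0 ⇒ A1 ⇒ c g
  A0 ⇒ A2 ⇒ c g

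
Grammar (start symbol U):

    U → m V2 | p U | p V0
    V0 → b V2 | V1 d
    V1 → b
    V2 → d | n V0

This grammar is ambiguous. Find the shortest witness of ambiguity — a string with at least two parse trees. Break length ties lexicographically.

p b d

length 2: no string has ≥2 trees
length 3: p b d has 2 parse trees

Two derivations of p b d:
  U ⇒ p V0 ⇒ p b V2 ⇒ p b d
  U ⇒ p V0 ⇒ p V1 d ⇒ p b d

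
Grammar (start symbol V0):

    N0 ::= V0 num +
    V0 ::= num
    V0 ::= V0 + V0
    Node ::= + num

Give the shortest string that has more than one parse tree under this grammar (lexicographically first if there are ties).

length 1: no string has ≥2 trees
length 3: no string has ≥2 trees
length 5: num + num + num has 2 parse trees

Two derivations of num + num + num:
  V0 ⇒ V0 + V0 ⇒ num + V0 ⇒ num + V0 + V0 ⇒ num + num + V0 ⇒ num + num + num
  V0 ⇒ V0 + V0 ⇒ V0 + V0 + V0 ⇒ num + V0 + V0 ⇒ num + num + V0 ⇒ num + num + num

num + num + num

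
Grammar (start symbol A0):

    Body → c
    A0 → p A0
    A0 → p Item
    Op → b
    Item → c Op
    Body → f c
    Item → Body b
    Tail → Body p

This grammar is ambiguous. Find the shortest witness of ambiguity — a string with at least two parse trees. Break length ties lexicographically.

length 3: p c b has 2 parse trees

Two derivations of p c b:
  A0 ⇒ p Item ⇒ p c Op ⇒ p c b
  A0 ⇒ p Item ⇒ p Body b ⇒ p c b

p c b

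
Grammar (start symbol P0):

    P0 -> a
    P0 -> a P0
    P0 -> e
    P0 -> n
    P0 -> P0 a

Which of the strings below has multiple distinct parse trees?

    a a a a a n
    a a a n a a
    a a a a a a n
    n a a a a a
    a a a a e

a a a n a a

a a a a a n: 1 tree
a a a n a a: 10 trees
a a a a a a n: 1 tree
n a a a a a: 1 tree
a a a a e: 1 tree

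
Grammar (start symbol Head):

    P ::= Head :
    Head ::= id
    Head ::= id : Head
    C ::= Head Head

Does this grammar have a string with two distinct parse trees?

Unambiguous

(C, P are unreachable from Head, so their rules don't affect L(Head).) Right-recursive list with a separator: after each atom, whether the separator follows determines the rule. One parse per string.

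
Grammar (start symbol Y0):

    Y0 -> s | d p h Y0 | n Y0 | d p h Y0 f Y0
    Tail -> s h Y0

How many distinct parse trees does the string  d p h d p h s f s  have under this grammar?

2

Parse trees for d p h d p h s f s:
  [Y0 d p h [Y0 d p h [Y0 s] f [Y0 s]]]
  [Y0 d p h [Y0 d p h [Y0 s]] f [Y0 s]]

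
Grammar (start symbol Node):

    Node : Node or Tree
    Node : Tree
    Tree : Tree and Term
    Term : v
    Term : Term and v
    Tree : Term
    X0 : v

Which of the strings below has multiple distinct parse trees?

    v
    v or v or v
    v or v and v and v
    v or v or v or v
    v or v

v: 1 tree
v or v or v: 1 tree
v or v and v and v: 4 trees
v or v or v or v: 1 tree
v or v: 1 tree

v or v and v and v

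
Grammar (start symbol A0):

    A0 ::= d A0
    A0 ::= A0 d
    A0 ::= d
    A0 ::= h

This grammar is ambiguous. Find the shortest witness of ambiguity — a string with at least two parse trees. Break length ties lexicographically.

d d

length 1: no string has ≥2 trees
length 2: d d has 2 parse trees

Two derivations of d d:
  A0 ⇒ d A0 ⇒ d d
  A0 ⇒ A0 d ⇒ d d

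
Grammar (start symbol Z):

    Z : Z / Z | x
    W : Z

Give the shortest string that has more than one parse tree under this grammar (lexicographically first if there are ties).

x / x / x

length 1: no string has ≥2 trees
length 3: no string has ≥2 trees
length 5: x / x / x has 2 parse trees

Two derivations of x / x / x:
  Z ⇒ Z / Z ⇒ Z / Z / Z ⇒ x / Z / Z ⇒ x / x / Z ⇒ x / x / x
  Z ⇒ Z / Z ⇒ x / Z ⇒ x / Z / Z ⇒ x / x / Z ⇒ x / x / x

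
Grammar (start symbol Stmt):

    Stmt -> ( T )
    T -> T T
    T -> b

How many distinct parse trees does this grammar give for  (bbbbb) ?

Parse trees for (bbbbb) (showing first 6 of 14):
  [Stmt ( [T [T b] [T [T b] [T [T b] [T [T b] [T b]]]]] )]
  [Stmt ( [T [T b] [T [T b] [T [T [T b] [T b]] [T b]]]] )]
  [Stmt ( [T [T b] [T [T [T b] [T b]] [T [T b] [T b]]]] )]
  [Stmt ( [T [T b] [T [T [T b] [T [T b] [T b]]] [T b]]] )]
  [Stmt ( [T [T b] [T [T [T [T b] [T b]] [T b]] [T b]]] )]
  [Stmt ( [T [T [T b] [T b]] [T [T b] [T [T b] [T b]]]] )]

14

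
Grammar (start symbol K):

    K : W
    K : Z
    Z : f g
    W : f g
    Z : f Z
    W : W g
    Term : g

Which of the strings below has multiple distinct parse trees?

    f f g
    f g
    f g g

f f g: 1 tree
f g: 2 trees
f g g: 1 tree

f g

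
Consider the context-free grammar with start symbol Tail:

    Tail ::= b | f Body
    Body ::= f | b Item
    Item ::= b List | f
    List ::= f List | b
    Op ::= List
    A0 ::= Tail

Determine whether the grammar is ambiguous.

Only Tail, Body, Item, List are reachable from Tail; ignoring the rest: Each reachable nonterminal has at most one production per leading terminal, and all productions are right-linear; the derivation is determined token-by-token.

Unambiguous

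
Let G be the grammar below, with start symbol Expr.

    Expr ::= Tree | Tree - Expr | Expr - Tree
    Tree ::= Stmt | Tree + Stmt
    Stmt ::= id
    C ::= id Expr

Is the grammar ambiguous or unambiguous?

Ambiguous

Witness: id - id

Derivation 1: Expr ⇒ Tree - Expr ⇒ Stmt - Expr ⇒ id - Expr ⇒ id - Tree ⇒ id - Stmt ⇒ id - id
Derivation 2: Expr ⇒ Expr - Tree ⇒ Tree - Tree ⇒ Stmt - Tree ⇒ id - Tree ⇒ id - Stmt ⇒ id - id

Two distinct leftmost derivations for the same string.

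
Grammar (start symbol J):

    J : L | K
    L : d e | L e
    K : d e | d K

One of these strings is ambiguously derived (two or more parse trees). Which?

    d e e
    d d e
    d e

d e e: 1 tree
d d e: 1 tree
d e: 2 trees

d e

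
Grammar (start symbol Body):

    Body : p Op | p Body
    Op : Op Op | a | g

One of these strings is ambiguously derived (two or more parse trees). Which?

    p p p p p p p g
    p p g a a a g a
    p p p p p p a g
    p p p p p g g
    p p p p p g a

p p g a a a g a

p p p p p p p g: 1 tree
p p g a a a g a: 42 trees
p p p p p p a g: 1 tree
p p p p p g g: 1 tree
p p p p p g a: 1 tree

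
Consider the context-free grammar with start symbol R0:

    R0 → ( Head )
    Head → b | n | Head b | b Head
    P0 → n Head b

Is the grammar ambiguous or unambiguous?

Ambiguous

Witness: ( b b )

Derivation 1: R0 ⇒ ( Head ) ⇒ ( Head b ) ⇒ ( b b )
Derivation 2: R0 ⇒ ( Head ) ⇒ ( b Head ) ⇒ ( b b )

Two distinct leftmost derivations for the same string.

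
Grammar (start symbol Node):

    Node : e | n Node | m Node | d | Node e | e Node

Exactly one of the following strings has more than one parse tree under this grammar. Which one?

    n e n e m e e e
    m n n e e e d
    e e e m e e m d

n e n e m e e e

n e n e m e e e: 29 trees
m n n e e e d: 1 tree
e e e m e e m d: 1 tree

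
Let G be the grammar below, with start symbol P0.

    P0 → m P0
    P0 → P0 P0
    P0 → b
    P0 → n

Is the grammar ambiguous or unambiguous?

Ambiguous

Witness: b b b

Derivation 1: P0 ⇒ P0 P0 ⇒ P0 P0 P0 ⇒ b P0 P0 ⇒ b b P0 ⇒ b b b
Derivation 2: P0 ⇒ P0 P0 ⇒ b P0 ⇒ b P0 P0 ⇒ b b P0 ⇒ b b b

Two distinct leftmost derivations for the same string.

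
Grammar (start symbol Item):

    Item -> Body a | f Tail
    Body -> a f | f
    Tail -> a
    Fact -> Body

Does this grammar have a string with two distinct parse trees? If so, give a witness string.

Ambiguous

Witness: f a

Derivation 1: Item ⇒ Body a ⇒ f a
Derivation 2: Item ⇒ f Tail ⇒ f a

Two distinct leftmost derivations for the same string.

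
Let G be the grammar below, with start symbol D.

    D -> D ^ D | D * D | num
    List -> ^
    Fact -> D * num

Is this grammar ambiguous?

Ambiguous

Witness: num * num * num

Derivation 1: D ⇒ D * D ⇒ D * D * D ⇒ num * D * D ⇒ num * num * D ⇒ num * num * num
Derivation 2: D ⇒ D * D ⇒ num * D ⇒ num * D * D ⇒ num * num * D ⇒ num * num * num

Two distinct leftmost derivations for the same string.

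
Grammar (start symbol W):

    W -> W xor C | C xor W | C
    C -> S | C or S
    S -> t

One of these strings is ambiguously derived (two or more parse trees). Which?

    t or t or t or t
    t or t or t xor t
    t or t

t or t or t or t: 1 tree
t or t or t xor t: 2 trees
t or t: 1 tree

t or t or t xor t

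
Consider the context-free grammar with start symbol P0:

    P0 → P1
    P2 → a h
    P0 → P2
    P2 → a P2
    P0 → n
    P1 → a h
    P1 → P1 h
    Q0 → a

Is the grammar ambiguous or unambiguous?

Ambiguous

Witness: a h

Derivation 1: P0 ⇒ P1 ⇒ a h
Derivation 2: P0 ⇒ P2 ⇒ a h

Two distinct leftmost derivations for the same string.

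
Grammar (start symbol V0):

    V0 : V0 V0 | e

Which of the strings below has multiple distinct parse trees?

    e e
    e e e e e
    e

e e e e e

e e: 1 tree
e e e e e: 14 trees
e: 1 tree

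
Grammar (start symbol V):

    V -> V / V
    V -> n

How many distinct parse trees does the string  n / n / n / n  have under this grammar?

Parse trees for n / n / n / n:
  [V [V n] / [V [V n] / [V [V n] / [V n]]]]
  [V [V n] / [V [V [V n] / [V n]] / [V n]]]
  [V [V [V n] / [V n]] / [V [V n] / [V n]]]
  [V [V [V n] / [V [V n] / [V n]]] / [V n]]
  [V [V [V [V n] / [V n]] / [V n]] / [V n]]

5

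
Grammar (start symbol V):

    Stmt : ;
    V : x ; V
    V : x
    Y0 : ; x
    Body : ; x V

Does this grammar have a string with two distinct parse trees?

(Y0, Stmt, Body are unreachable from V, so their rules don't affect L(V).) The reachable grammar is A → atom sep A | atom. Each atom is followed by either the separator (recurse) or end-of-string (stop) — no choice point.

Unambiguous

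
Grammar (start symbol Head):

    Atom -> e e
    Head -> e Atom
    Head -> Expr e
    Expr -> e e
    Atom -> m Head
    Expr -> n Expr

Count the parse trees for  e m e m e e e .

2

Parse trees for e m e m e e e:
  [Head e [Atom m [Head e [Atom m [Head e [Atom e e]]]]]]
  [Head e [Atom m [Head e [Atom m [Head [Expr e e] e]]]]]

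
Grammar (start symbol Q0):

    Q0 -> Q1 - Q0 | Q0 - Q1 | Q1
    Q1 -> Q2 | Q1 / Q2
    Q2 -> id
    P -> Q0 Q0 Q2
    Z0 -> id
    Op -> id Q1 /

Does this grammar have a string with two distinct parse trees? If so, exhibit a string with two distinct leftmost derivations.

Witness: id - id

Derivation 1: Q0 ⇒ Q1 - Q0 ⇒ Q2 - Q0 ⇒ id - Q0 ⇒ id - Q1 ⇒ id - Q2 ⇒ id - id
Derivation 2: Q0 ⇒ Q0 - Q1 ⇒ Q1 - Q1 ⇒ Q2 - Q1 ⇒ id - Q1 ⇒ id - Q2 ⇒ id - id

Two distinct leftmost derivations for the same string.

Ambiguous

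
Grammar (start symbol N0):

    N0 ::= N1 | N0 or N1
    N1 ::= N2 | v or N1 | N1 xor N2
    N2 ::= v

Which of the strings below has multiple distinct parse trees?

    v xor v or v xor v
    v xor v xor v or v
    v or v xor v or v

v or v xor v or v

v xor v or v xor v: 1 tree
v xor v xor v or v: 1 tree
v or v xor v or v: 3 trees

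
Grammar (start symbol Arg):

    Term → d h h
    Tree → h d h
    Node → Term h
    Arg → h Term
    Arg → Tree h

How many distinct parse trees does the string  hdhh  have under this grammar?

Parse trees for hdhh:
  [Arg h [Term d h h]]
  [Arg [Tree h d h] h]

2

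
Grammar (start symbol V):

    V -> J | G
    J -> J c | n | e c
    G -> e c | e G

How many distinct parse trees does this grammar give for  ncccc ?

1

Parse trees for ncccc:
  [V [J [J [J [J [J n] c] c] c] c]]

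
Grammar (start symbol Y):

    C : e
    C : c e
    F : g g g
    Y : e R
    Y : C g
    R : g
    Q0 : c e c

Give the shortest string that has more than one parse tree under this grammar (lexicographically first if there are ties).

e g

length 2: e g has 2 parse trees

Two derivations of e g:
  Y ⇒ e R ⇒ e g
  Y ⇒ C g ⇒ e g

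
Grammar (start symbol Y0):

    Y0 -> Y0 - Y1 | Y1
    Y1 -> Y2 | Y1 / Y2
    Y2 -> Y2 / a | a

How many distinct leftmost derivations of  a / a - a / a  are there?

4

Parse trees for a / a - a / a:
  [Y0 [Y0 [Y1 [Y2 [Y2 a] / a]]] - [Y1 [Y2 [Y2 a] / a]]]
  [Y0 [Y0 [Y1 [Y2 [Y2 a] / a]]] - [Y1 [Y1 [Y2 a]] / [Y2 a]]]
  [Y0 [Y0 [Y1 [Y1 [Y2 a]] / [Y2 a]]] - [Y1 [Y2 [Y2 a] / a]]]
  [Y0 [Y0 [Y1 [Y1 [Y2 a]] / [Y2 a]]] - [Y1 [Y1 [Y2 a]] / [Y2 a]]]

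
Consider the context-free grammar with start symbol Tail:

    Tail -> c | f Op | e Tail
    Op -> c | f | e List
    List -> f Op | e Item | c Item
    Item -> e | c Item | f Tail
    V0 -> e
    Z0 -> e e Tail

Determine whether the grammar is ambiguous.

Unambiguous

(V0, Z0 are unreachable from Tail, so their rules don't affect L(Tail).) The reachable rules are right-linear with at most one rule per (nonterminal, next-terminal) pair. Each input token forces the next rule, so parsing is deterministic.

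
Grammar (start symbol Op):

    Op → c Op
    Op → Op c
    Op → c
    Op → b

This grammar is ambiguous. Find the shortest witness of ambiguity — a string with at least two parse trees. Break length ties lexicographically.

c c

length 1: no string has ≥2 trees
length 2: c c has 2 parse trees

Two derivations of c c:
  Op ⇒ c Op ⇒ c c
  Op ⇒ Op c ⇒ c c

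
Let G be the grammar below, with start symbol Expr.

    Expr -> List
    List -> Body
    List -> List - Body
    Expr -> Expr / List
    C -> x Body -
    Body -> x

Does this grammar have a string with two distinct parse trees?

Only Expr, List, Body are reachable from Expr; ignoring the rest: The grammar is stratified — Expr handles '/' (left-recursive), List handles '-', Body atoms. Each operator has a fixed associativity and precedence level, so every string has one parse.

Unambiguous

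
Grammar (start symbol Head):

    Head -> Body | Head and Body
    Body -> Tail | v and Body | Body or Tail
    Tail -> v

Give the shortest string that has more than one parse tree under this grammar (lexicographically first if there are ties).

length 1: no string has ≥2 trees
length 3: v and v has 2 parse trees

Two derivations of v and v:
  Head ⇒ Body ⇒ v and Body ⇒ v and Tail ⇒ v and v
  Head ⇒ Head and Body ⇒ Body and Body ⇒ Tail and Body ⇒ v and Body ⇒ v and Tail ⇒ v and v

v and v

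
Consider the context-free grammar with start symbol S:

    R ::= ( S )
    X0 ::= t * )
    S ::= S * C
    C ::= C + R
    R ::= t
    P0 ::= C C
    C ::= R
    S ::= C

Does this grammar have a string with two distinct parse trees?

Unambiguous

Only S, C, R are reachable from S; ignoring the rest: The grammar is stratified — S handles '*' (left-recursive), C handles '+', R atoms. Each operator has a fixed associativity and precedence level, so every string has one parse.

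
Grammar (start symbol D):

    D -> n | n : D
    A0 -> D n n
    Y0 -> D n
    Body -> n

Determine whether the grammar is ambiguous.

Unambiguous

(A0, Y0, Body are unreachable from D, so their rules don't affect L(D).) Right-recursive list with a separator: after each atom, whether the separator follows determines the rule. One parse per string.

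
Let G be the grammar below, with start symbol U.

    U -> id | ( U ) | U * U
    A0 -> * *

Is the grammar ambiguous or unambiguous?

Ambiguous

Witness: id * id * id

Derivation 1: U ⇒ U * U ⇒ id * U ⇒ id * U * U ⇒ id * id * U ⇒ id * id * id
Derivation 2: U ⇒ U * U ⇒ U * U * U ⇒ id * U * U ⇒ id * id * U ⇒ id * id * id

Two distinct leftmost derivations for the same string.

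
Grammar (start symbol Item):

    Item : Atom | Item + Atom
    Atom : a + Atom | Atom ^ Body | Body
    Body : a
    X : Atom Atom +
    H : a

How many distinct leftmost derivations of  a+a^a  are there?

Parse trees for a+a^a:
  [Item [Atom a + [Atom [Atom [Body a]] ^ [Body a]]]]
  [Item [Atom [Atom a + [Atom [Body a]]] ^ [Body a]]]
  [Item [Item [Atom [Body a]]] + [Atom [Atom [Body a]] ^ [Body a]]]

3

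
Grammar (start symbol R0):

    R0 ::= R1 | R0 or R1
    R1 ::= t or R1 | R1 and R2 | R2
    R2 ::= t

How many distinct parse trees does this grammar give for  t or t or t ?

Parse trees for t or t or t:
  [R0 [R1 t or [R1 t or [R1 [R2 t]]]]]
  [R0 [R0 [R1 [R2 t]]] or [R1 t or [R1 [R2 t]]]]
  [R0 [R0 [R1 t or [R1 [R2 t]]]] or [R1 [R2 t]]]
  [R0 [R0 [R0 [R1 [R2 t]]] or [R1 [R2 t]]] or [R1 [R2 t]]]

4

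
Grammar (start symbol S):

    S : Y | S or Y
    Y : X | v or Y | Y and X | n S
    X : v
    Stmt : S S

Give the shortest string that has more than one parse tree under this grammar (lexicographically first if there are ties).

length 1: no string has ≥2 trees
length 2: no string has ≥2 trees
length 3: v or v has 2 parse trees

Two derivations of v or v:
  S ⇒ Y ⇒ v or Y ⇒ v or X ⇒ v or v
  S ⇒ S or Y ⇒ Y or Y ⇒ X or Y ⇒ v or Y ⇒ v or X ⇒ v or v

v or v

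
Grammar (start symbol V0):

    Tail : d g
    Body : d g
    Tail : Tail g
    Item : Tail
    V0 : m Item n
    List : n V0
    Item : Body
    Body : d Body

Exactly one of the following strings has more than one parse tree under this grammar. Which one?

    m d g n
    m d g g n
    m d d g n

m d g n

m d g n: 2 trees
m d g g n: 1 tree
m d d g n: 1 tree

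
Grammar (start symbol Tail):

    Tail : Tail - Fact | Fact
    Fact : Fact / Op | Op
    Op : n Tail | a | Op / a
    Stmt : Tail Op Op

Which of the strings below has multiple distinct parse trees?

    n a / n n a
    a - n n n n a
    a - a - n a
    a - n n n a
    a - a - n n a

n a / n n a: 2 trees
a - n n n n a: 1 tree
a - a - n a: 1 tree
a - n n n a: 1 tree
a - a - n n a: 1 tree

n a / n n a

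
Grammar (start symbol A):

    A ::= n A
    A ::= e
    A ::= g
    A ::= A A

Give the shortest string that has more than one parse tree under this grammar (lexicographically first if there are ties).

length 1: no string has ≥2 trees
length 2: no string has ≥2 trees
length 3: e e e has 2 parse trees

Two derivations of e e e:
  A ⇒ A A ⇒ e A ⇒ e A A ⇒ e e A ⇒ e e e
  A ⇒ A A ⇒ A A A ⇒ e A A ⇒ e e A ⇒ e e e

e e e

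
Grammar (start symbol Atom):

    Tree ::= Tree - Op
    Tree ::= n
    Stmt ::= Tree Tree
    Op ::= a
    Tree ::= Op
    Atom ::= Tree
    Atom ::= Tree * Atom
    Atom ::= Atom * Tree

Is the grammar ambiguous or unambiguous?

Witness: a * a

Derivation 1: Atom ⇒ Tree * Atom ⇒ Op * Atom ⇒ a * Atom ⇒ a * Tree ⇒ a * Op ⇒ a * a
Derivation 2: Atom ⇒ Atom * Tree ⇒ Tree * Tree ⇒ Op * Tree ⇒ a * Tree ⇒ a * Op ⇒ a * a

Two distinct leftmost derivations for the same string.

Ambiguous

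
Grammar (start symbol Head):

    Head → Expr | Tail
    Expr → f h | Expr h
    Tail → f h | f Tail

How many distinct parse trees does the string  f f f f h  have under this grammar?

Parse trees for f f f f h:
  [Head [Tail f [Tail f [Tail f [Tail f h]]]]]

1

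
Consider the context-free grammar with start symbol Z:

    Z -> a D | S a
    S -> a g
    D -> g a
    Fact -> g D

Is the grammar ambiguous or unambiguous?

Ambiguous

Witness: a g a

Derivation 1: Z ⇒ a D ⇒ a g a
Derivation 2: Z ⇒ S a ⇒ a g a

Two distinct leftmost derivations for the same string.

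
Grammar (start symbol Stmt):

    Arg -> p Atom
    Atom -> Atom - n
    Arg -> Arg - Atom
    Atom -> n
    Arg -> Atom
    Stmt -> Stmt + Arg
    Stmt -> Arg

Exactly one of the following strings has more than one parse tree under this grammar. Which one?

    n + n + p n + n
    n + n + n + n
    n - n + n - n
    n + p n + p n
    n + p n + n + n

n + n + p n + n: 1 tree
n + n + n + n: 1 tree
n - n + n - n: 4 trees
n + p n + p n: 1 tree
n + p n + n + n: 1 tree

n - n + n - n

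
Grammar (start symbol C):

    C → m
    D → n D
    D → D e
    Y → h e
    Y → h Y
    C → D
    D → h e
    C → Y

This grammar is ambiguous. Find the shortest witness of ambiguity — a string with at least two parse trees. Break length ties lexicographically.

length 1: no string has ≥2 trees
length 2: h e has 2 parse trees

Two derivations of h e:
  C ⇒ D ⇒ h e
  C ⇒ Y ⇒ h e

h e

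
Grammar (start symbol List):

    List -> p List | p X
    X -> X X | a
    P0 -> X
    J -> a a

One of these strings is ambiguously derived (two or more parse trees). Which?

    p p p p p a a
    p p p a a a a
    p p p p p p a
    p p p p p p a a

p p p a a a a

p p p p p a a: 1 tree
p p p a a a a: 5 trees
p p p p p p a: 1 tree
p p p p p p a a: 1 tree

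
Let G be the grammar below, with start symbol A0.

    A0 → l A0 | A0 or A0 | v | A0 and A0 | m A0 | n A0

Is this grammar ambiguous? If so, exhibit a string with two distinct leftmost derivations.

Ambiguous

Witness: l v and v

Derivation 1: A0 ⇒ l A0 ⇒ l A0 and A0 ⇒ l v and A0 ⇒ l v and v
Derivation 2: A0 ⇒ A0 and A0 ⇒ l A0 and A0 ⇒ l v and A0 ⇒ l v and v

Two distinct leftmost derivations for the same string.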